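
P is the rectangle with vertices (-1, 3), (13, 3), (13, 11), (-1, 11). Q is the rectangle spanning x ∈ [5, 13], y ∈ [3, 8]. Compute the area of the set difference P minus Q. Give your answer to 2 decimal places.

72.00

|P∩Q|: x∈[5,13], y∈[3,8] → 8·5 = 40.
|P| = 112.
|P ∖ Q| = |P| − |P∩Q| = 112 − 40 = 72.00.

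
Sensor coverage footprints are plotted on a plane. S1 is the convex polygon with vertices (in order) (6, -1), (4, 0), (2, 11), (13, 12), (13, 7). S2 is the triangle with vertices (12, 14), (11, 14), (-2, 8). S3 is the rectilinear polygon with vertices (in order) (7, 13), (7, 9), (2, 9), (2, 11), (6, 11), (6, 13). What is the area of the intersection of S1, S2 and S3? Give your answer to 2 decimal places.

0.46

The intersection is the polygon with vertices (4.5,11), (5,11), (2.217,9.807), (2.193,9.935).
By the shoelace formula its area is 0.46.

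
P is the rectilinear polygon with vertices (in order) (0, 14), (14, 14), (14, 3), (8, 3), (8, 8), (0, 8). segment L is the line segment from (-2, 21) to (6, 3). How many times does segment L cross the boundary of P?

2

The segment meets the boundary at (3.778,8), (1.111,14).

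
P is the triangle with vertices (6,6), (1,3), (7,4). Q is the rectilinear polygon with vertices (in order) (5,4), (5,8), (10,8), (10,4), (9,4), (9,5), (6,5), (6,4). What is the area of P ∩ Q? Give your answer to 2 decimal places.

The intersection is the polygon with vertices (6,6), (6.5,5), (6,5), (6,4), (5,4), (5,5.4).
By the shoelace formula its area is 1.95.

1.95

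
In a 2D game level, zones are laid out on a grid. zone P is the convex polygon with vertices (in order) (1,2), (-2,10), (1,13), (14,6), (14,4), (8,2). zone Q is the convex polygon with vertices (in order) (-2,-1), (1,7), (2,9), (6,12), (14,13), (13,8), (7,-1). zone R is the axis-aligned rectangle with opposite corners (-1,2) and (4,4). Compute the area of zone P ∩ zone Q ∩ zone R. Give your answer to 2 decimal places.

6.75

The intersection is the polygon with vertices (1,2), (0.25,4), (4,4), (4,2).
By the shoelace formula its area is 6.75.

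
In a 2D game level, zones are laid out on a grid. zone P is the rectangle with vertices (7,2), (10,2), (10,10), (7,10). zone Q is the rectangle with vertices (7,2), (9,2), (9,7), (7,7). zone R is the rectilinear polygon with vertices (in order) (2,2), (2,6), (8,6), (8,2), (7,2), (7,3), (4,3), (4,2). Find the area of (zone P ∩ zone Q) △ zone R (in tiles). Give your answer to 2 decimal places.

23.00

|zone P ∩ zone Q| = 10.
|(zone P ∩ zone Q) ∩ zone R| = 4.
|(zone P ∩ zone Q) △ zone R| = 10 + 21 − 8 = 23.00.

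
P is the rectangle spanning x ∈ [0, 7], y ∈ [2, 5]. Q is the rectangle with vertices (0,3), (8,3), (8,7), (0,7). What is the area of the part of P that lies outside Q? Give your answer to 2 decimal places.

7.00

|P∩Q|: x∈[0,7], y∈[3,5] → 7·2 = 14.
|P| = 21.
|P ∖ Q| = |P| − |P∩Q| = 21 − 14 = 7.00.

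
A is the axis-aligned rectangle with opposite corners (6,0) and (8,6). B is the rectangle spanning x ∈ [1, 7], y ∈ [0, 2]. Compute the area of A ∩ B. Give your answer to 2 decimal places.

2.00

|A∩B|: x∈[6,7], y∈[0,2] → 1·2 = 2.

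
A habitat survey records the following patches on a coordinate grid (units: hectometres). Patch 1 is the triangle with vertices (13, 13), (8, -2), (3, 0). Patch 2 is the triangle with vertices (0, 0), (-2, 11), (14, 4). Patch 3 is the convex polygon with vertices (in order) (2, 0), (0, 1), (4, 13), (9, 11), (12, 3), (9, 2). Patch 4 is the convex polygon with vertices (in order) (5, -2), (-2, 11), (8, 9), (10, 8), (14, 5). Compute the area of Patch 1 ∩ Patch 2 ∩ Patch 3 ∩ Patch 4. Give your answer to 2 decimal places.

The intersection is the polygon with vertices (8.072,6.593), (10.509,5.527), (9.579,2.737), (3.845,1.099).
By the shoelace formula its area is 16.19.

16.19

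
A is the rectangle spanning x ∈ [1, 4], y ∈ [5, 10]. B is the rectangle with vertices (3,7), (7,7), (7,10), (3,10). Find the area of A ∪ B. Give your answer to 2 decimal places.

By inclusion–exclusion:
Individual areas: |A| = 15, |B| = 12.
|A∩B|: x∈[3,4], y∈[7,10] → 1·3 = 3.
|A ∪ B| = 27 − 3 = 24.00.

24.00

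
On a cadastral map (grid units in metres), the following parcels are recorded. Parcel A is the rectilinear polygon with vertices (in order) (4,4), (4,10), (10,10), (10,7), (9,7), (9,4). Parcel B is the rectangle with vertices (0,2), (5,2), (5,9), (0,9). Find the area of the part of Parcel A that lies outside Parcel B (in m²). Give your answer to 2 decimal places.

28.00

|Parcel A| = 33, |Parcel A∩Parcel B| = 5.
|Parcel A ∖ Parcel B| = |Parcel A| − |Parcel A∩Parcel B| = 33 − 5 = 28.00.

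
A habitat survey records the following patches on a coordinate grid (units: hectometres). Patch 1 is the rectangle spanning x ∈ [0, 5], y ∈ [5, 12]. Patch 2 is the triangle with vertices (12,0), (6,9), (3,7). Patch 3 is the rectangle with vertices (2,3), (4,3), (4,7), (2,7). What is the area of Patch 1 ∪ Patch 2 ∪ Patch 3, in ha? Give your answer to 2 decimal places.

By inclusion–exclusion:
Individual areas: |Patch 1| = 35, |Patch 2| = 19.5, |Patch 3| = 8.
|Patch 1∩Patch 2| = 2.8889.
|Patch 1∩Patch 3|: x∈[2,4], y∈[5,7] → 2·2 = 4.
|Patch 2∩Patch 3| = 0.3889.
|Patch 1∩Patch 2∩Patch 3| = 0.3889.
|Patch 1 ∪ Patch 2 ∪ Patch 3| = 62.5 − 7.2778 + 0.3889 = 55.61.

55.61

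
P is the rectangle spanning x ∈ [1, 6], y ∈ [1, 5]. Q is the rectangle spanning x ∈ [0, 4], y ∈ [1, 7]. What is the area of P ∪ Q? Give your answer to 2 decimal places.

32.00

By inclusion–exclusion:
Individual areas: |P| = 20, |Q| = 24.
|P∩Q|: x∈[1,4], y∈[1,5] → 3·4 = 12.
|P ∪ Q| = 44 − 12 = 32.00.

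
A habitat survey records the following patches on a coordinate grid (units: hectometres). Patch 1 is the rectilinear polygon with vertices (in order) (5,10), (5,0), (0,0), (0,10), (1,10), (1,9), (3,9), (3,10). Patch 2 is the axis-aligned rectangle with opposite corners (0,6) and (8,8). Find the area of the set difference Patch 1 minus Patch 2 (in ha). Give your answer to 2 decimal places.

38.00

|Patch 1| = 48, |Patch 1∩Patch 2| = 10.
|Patch 1 ∖ Patch 2| = |Patch 1| − |Patch 1∩Patch 2| = 48 − 10 = 38.00.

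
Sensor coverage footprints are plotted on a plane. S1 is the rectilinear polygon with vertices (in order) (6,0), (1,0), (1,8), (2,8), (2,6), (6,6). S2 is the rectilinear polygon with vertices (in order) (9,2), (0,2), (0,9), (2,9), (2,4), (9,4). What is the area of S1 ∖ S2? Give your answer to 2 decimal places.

18.00

|S1| = 32, |S1∩S2| = 14.
|S1 ∖ S2| = |S1| − |S1∩S2| = 32 − 14 = 18.00.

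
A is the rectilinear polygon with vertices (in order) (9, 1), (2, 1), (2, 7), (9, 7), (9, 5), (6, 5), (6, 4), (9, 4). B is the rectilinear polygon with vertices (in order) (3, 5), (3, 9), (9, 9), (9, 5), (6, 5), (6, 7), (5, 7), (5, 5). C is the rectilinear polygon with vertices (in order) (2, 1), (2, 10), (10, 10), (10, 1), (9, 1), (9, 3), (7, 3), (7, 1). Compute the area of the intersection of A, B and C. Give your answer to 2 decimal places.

10.00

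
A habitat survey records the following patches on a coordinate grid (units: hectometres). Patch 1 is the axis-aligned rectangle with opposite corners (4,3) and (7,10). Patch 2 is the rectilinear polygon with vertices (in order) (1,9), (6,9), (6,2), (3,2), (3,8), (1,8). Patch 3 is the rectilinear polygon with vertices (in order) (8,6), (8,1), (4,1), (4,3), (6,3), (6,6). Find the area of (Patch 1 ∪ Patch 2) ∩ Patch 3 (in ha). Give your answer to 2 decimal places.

5.00

|Patch 1 ∪ Patch 2| = 32.
|(Patch 1 ∪ Patch 2) ∩ Patch 3| = 5.00.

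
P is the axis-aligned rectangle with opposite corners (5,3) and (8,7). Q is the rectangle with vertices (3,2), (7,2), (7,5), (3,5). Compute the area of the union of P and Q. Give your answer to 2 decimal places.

By inclusion–exclusion:
Individual areas: |P| = 12, |Q| = 12.
|P∩Q|: x∈[5,7], y∈[3,5] → 2·2 = 4.
|P ∪ Q| = 24 − 4 = 20.00.

20.00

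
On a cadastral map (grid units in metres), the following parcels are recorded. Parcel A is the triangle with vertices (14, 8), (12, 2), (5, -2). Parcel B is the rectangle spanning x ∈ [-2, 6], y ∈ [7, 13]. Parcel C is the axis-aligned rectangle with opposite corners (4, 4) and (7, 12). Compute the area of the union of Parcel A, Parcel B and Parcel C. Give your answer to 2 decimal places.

By inclusion–exclusion:
Individual areas: |Parcel A| = 17, |Parcel B| = 48, |Parcel C| = 24.
|Parcel A∩Parcel B| = 0.
|Parcel A∩Parcel C| = 0.
|Parcel B∩Parcel C|: x∈[4,6], y∈[7,12] → 2·5 = 10.
|Parcel A∩Parcel B∩Parcel C| = 0.
|Parcel A ∪ Parcel B ∪ Parcel C| = 89 − 10 + 0 = 79.00.

79.00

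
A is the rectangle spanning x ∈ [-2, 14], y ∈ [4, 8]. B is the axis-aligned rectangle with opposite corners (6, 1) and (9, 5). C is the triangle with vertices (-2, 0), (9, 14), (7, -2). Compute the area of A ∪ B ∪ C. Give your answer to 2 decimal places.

By inclusion–exclusion:
Individual areas: |A| = 64, |B| = 12, |C| = 74.
|A∩B|: x∈[6,9], y∈[4,5] → 3·1 = 3.
|A∩C| = 21.1429.
|B∩C| = 6.5.
|A∩B∩C| = 1.8125.
|A ∪ B ∪ C| = 150 − 30.6429 + 1.8125 = 121.17.

121.17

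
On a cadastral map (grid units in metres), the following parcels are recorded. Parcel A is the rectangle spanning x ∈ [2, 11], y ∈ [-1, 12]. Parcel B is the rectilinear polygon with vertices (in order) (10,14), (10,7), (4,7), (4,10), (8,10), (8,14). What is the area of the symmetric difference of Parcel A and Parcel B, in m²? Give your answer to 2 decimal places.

|Parcel A| = 117, |Parcel B| = 26, |Parcel A∩Parcel B| = 22.
|Parcel A △ Parcel B| = |Parcel A| + |Parcel B| − 2·|Parcel A∩Parcel B| = 117 + 26 − 44 = 99.00.

99.00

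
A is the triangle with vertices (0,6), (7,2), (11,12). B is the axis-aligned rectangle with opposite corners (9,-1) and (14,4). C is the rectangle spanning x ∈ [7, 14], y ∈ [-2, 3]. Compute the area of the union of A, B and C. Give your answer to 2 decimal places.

82.80

By inclusion–exclusion:
Individual areas: |A| = 43, |B| = 25, |C| = 35.
|A∩B| = 0.
|A∩C| = 0.2.
|B∩C|: x∈[9,14], y∈[-1,3] → 5·4 = 20.
|A∩B∩C| = 0.
|A ∪ B ∪ C| = 103 − 20.2 + 0 = 82.80.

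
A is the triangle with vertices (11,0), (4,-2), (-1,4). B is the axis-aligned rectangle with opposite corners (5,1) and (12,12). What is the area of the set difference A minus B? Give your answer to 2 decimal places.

|A| = 26, |A∩B| = 1.5.
|A ∖ B| = |A| − |A∩B| = 26 − 1.5 = 24.50.

24.50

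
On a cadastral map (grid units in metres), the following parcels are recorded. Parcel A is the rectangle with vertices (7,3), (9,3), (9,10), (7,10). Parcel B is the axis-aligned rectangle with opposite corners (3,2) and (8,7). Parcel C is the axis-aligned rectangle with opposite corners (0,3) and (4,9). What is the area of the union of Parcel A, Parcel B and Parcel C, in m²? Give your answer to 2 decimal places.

By inclusion–exclusion:
Individual areas: |Parcel A| = 14, |Parcel B| = 25, |Parcel C| = 24.
|Parcel A∩Parcel B|: x∈[7,8], y∈[3,7] → 1·4 = 4.
|Parcel A∩Parcel C| = 0 (no overlap).
|Parcel B∩Parcel C|: x∈[3,4], y∈[3,7] → 1·4 = 4.
|Parcel A∩Parcel B∩Parcel C| = 0.
|Parcel A ∪ Parcel B ∪ Parcel C| = 63 − 8 + 0 = 55.00.

55.00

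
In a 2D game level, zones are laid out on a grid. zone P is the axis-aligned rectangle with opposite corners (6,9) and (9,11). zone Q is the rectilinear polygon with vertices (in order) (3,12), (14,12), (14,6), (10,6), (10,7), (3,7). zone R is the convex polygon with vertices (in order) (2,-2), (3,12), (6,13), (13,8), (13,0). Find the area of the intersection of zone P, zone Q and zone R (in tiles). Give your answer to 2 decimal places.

The intersection is the polygon with vertices (6,11), (8.8,11), (9,10.857), (9,9), (6,9).
By the shoelace formula its area is 5.99.

5.99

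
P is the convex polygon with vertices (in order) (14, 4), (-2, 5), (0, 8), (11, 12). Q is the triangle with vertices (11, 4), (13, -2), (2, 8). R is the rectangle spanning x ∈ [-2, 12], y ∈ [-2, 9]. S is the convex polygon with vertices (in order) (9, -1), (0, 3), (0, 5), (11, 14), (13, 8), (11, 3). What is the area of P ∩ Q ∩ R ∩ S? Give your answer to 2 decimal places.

The intersection is the polygon with vertices (10.509,4.218), (5.839,4.51), (2.789,7.282), (3.08,7.52).
By the shoelace formula its area is 7.39.

7.39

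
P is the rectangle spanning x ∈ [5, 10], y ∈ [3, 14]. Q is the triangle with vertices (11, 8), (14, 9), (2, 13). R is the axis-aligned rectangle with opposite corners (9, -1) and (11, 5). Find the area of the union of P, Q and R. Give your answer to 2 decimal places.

By inclusion–exclusion:
Individual areas: |P| = 55, |Q| = 12, |R| = 12.
|P∩Q| = 6.1111.
|P∩R|: x∈[9,10], y∈[3,5] → 1·2 = 2.
|Q∩R| = 0.
|P∩Q∩R| = 0.
|P ∪ Q ∪ R| = 79 − 8.1111 + 0 = 70.89.

70.89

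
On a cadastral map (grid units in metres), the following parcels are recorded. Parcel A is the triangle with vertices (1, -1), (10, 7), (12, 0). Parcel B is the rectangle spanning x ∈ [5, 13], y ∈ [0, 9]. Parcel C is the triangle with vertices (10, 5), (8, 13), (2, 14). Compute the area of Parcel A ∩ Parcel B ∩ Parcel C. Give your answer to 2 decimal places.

The intersection is the polygon with vertices (9.591,6.636), (10,5), (9.007,6.117).
By the shoelace formula its area is 0.58.

0.58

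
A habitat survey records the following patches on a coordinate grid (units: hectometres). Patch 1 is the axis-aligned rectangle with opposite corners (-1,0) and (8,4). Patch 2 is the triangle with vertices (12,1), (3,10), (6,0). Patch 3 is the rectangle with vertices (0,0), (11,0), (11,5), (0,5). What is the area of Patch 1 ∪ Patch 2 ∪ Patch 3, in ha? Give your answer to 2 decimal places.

By inclusion–exclusion:
Individual areas: |Patch 1| = 36, |Patch 2| = 31.5, |Patch 3| = 55.
|Patch 1∩Patch 2| = 10.0667.
|Patch 1∩Patch 3|: x∈[0,8], y∈[0,4] → 8·4 = 32.
|Patch 2∩Patch 3| = 22.1667.
|Patch 1∩Patch 2∩Patch 3| = 10.0667.
|Patch 1 ∪ Patch 2 ∪ Patch 3| = 122.5 − 64.2333 + 10.0667 = 68.33.

68.33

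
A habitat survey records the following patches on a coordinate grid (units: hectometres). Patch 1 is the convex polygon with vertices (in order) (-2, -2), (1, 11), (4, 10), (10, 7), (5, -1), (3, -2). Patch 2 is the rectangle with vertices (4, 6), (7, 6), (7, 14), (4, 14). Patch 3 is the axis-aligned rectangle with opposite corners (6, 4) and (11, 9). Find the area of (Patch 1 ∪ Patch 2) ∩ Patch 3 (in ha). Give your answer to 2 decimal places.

13.44

The region (Patch 1 ∪ Patch 2) ∩ Patch 3 is the polygon with vertices (7,8.5), (10,7), (8.125,4), (6,4), (6,9), (7,9).
By the shoelace formula its area is 13.44.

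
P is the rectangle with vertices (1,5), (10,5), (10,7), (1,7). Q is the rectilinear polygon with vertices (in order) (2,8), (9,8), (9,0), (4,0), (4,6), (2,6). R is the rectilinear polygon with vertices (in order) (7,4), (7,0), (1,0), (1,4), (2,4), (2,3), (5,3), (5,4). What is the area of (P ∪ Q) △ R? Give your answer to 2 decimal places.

|P ∪ Q| = 50.
|(P ∪ Q) ∩ R| = 11.
|(P ∪ Q) △ R| = 50 + 21 − 22 = 49.00.

49.00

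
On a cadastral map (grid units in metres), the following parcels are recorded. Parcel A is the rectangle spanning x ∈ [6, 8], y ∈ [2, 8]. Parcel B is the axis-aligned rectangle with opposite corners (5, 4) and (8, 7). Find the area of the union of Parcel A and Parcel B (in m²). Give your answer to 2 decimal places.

15.00

By inclusion–exclusion:
Individual areas: |Parcel A| = 12, |Parcel B| = 9.
|Parcel A∩Parcel B|: x∈[6,8], y∈[4,7] → 2·3 = 6.
|Parcel A ∪ Parcel B| = 21 − 6 = 15.00.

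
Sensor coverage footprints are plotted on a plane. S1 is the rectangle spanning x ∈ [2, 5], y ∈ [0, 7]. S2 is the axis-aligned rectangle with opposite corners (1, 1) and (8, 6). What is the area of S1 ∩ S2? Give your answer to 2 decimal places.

15.00

|S1∩S2|: x∈[2,5], y∈[1,6] → 3·5 = 15.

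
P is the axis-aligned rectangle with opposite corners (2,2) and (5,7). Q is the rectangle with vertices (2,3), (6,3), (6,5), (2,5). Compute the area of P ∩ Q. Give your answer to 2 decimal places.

|P∩Q|: x∈[2,5], y∈[3,5] → 3·2 = 6.

6.00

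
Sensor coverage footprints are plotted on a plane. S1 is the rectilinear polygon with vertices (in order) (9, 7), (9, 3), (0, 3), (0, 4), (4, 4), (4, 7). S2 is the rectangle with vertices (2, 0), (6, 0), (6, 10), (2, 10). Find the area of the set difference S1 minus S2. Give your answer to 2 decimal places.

|S1| = 24, |S1∩S2| = 10.
|S1 ∖ S2| = |S1| − |S1∩S2| = 24 − 10 = 14.00.

14.00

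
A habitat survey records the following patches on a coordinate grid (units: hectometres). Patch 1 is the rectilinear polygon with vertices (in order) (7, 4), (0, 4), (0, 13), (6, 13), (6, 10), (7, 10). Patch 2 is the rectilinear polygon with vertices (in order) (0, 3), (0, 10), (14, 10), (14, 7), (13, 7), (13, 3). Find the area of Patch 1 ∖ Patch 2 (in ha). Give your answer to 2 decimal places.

18.00

|Patch 1| = 60, |Patch 1∩Patch 2| = 42.
|Patch 1 ∖ Patch 2| = |Patch 1| − |Patch 1∩Patch 2| = 60 − 42 = 18.00.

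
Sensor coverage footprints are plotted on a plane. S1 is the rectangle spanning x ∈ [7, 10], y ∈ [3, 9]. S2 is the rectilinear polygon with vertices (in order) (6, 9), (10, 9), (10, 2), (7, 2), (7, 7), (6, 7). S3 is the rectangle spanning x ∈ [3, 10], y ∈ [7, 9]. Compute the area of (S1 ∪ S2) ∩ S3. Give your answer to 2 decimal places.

8.00

The region (S1 ∪ S2) ∩ S3 is the polygon with vertices (6,7), (6,9), (7,9), (10,9), (10,7), (7,7).
By the shoelace formula its area is 8.00.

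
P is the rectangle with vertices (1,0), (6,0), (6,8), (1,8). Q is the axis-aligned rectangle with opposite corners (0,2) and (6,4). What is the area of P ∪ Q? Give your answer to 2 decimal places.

42.00

By inclusion–exclusion:
Individual areas: |P| = 40, |Q| = 12.
|P∩Q|: x∈[1,6], y∈[2,4] → 5·2 = 10.
|P ∪ Q| = 52 − 10 = 42.00.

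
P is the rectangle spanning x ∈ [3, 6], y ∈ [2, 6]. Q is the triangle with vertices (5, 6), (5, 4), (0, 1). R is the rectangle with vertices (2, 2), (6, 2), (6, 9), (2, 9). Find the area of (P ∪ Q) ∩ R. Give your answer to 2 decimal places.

|P ∪ Q| = 13.8.
|(P ∪ Q) ∩ R| = 13.00.

13.00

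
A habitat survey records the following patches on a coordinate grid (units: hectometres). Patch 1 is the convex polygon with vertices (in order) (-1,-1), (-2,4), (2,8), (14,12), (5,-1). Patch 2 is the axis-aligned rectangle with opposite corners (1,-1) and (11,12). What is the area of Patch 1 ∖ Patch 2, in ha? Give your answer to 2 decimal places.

|Patch 1| = 99, |Patch 1∩Patch 2| = 77.
|Patch 1 ∖ Patch 2| = |Patch 1| − |Patch 1∩Patch 2| = 99 − 77 = 22.00.

22.00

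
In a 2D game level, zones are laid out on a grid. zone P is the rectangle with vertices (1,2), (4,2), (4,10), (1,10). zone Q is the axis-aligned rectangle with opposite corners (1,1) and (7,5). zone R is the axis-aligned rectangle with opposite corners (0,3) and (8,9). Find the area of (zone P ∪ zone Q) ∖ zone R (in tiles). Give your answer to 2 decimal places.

|zone P ∪ zone Q| = 39.
|(zone P ∪ zone Q) ∩ zone R| = 24.
|(zone P ∪ zone Q) ∖ zone R| = 39 − 24 = 15.00.

15.00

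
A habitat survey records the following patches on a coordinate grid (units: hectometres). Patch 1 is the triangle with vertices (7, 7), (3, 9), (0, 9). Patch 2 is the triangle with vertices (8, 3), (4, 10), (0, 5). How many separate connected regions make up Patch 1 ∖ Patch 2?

2

Patch 1 ∖ Patch 2 splits into 2 disjoint pieces (area 0.2963, area 1.1836).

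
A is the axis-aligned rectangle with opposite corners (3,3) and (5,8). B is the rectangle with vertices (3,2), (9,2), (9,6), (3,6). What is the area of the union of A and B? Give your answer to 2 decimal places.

By inclusion–exclusion:
Individual areas: |A| = 10, |B| = 24.
|A∩B|: x∈[3,5], y∈[3,6] → 2·3 = 6.
|A ∪ B| = 34 − 6 = 28.00.

28.00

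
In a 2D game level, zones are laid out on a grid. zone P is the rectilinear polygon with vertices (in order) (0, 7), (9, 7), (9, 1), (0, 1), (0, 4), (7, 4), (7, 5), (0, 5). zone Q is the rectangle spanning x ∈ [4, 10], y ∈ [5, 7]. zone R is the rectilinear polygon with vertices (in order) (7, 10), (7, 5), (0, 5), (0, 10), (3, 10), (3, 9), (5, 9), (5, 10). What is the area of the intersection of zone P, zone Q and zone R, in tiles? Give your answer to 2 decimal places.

The intersection is the polygon with vertices (4,5), (4,7), (7,7), (7,5).
By the shoelace formula its area is 6.00.

6.00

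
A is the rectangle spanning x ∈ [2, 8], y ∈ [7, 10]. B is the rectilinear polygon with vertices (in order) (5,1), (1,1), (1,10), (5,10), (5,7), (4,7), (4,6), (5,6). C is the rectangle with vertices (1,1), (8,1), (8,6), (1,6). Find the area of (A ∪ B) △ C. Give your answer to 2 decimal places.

39.00

|A ∪ B| = 44.
|(A ∪ B) ∩ C| = 20.
|(A ∪ B) △ C| = 44 + 35 − 40 = 39.00.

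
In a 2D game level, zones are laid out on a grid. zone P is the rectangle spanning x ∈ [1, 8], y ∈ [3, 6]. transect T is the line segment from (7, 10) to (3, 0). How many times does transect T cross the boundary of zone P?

2

The segment meets the boundary at (4.2,3), (5.4,6).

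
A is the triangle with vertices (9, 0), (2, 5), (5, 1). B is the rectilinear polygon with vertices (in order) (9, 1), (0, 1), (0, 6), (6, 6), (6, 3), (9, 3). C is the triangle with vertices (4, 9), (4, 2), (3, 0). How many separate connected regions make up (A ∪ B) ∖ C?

(A ∪ B) ∖ C splits into 2 disjoint pieces (area 17.55, area 16.9444).

2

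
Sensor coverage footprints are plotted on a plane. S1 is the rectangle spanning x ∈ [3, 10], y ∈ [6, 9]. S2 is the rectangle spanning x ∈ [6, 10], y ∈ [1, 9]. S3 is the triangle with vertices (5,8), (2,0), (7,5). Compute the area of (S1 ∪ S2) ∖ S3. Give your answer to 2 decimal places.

37.75

|S1 ∪ S2| = 41.
|(S1 ∪ S2) ∩ S3| = 3.25.
|(S1 ∪ S2) ∖ S3| = 41 − 3.25 = 37.75.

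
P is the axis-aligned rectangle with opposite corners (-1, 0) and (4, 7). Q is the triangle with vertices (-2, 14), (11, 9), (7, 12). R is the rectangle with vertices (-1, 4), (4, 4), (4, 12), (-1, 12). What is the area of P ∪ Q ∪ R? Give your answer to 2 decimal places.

By inclusion–exclusion:
Individual areas: |P| = 35, |Q| = 9.5, |R| = 40.
|P∩Q| = 0.
|P∩R|: x∈[-1,4], y∈[4,7] → 5·3 = 15.
|Q∩R| = 0.1231.
|P∩Q∩R| = 0.
|P ∪ Q ∪ R| = 84.5 − 15.1231 + 0 = 69.38.

69.38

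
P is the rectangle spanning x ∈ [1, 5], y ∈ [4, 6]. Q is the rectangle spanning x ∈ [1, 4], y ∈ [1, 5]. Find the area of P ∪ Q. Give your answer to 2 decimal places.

By inclusion–exclusion:
Individual areas: |P| = 8, |Q| = 12.
|P∩Q|: x∈[1,4], y∈[4,5] → 3·1 = 3.
|P ∪ Q| = 20 − 3 = 17.00.

17.00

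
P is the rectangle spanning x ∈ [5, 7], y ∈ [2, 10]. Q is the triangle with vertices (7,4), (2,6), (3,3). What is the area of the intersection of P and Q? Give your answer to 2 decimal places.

The intersection is the polygon with vertices (5,4.8), (7,4), (5,3.5).
By the shoelace formula its area is 1.30.

1.30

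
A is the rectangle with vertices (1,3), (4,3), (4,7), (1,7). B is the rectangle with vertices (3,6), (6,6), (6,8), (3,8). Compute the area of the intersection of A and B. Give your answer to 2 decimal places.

|A∩B|: x∈[3,4], y∈[6,7] → 1·1 = 1.

1.00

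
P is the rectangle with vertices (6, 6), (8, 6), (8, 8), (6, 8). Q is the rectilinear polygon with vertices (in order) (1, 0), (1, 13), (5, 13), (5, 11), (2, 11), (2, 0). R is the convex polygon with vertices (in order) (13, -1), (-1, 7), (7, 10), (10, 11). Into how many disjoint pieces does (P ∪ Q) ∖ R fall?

(P ∪ Q) ∖ R splits into 2 disjoint pieces (area 5.5714, area 11.0625).

2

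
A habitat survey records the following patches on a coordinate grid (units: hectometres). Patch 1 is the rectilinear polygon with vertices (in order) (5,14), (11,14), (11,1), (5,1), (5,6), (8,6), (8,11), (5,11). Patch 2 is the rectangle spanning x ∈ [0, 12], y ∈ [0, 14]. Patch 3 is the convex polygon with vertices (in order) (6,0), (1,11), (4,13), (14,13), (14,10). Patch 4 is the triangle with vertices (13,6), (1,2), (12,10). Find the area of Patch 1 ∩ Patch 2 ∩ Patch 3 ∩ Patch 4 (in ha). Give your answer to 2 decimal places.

15.27

The intersection is the polygon with vertices (10,5), (5,3.333), (5,4.909), (6.5,6), (8,6), (8,7.091), (11,9.273), (11,6.25).
By the shoelace formula its area is 15.27.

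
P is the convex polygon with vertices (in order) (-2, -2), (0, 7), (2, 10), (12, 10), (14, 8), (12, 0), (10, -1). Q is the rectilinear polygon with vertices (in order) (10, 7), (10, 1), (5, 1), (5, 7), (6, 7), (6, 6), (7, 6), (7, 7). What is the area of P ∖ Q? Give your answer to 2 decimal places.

122.00

|P| = 151, |P∩Q| = 29.
|P ∖ Q| = |P| − |P∩Q| = 151 − 29 = 122.00.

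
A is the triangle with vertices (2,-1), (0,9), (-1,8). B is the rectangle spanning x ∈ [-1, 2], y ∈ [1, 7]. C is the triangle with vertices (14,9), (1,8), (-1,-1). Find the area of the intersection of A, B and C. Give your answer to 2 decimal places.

The intersection is the polygon with vertices (1.333,1), (0.2,4.4), (0.579,6.105), (1.6,1).
By the shoelace formula its area is 2.29.

2.29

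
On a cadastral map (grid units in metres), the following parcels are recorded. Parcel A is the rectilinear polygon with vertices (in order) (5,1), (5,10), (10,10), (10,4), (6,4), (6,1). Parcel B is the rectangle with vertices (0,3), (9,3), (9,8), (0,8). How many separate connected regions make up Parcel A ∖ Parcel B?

Parcel A ∖ Parcel B splits into 2 disjoint pieces (area 2, area 14).

2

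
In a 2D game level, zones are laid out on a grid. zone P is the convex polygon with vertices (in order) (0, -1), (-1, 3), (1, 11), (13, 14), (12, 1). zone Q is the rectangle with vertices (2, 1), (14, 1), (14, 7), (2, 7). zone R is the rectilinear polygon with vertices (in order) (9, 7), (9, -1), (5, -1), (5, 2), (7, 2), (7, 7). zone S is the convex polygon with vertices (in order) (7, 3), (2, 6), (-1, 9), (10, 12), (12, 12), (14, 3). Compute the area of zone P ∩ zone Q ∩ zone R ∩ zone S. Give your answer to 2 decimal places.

8.00

The intersection is the polygon with vertices (7,7), (9,7), (9,3), (7,3).
By the shoelace formula its area is 8.00.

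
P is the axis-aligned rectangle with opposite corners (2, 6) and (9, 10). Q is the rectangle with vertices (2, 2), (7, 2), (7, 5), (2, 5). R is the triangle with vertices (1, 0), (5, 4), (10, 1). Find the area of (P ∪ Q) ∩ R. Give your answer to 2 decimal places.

The region (P ∪ Q) ∩ R is the polygon with vertices (7,2), (3,2), (5,4), (7,2.8).
By the shoelace formula its area is 4.80.

4.80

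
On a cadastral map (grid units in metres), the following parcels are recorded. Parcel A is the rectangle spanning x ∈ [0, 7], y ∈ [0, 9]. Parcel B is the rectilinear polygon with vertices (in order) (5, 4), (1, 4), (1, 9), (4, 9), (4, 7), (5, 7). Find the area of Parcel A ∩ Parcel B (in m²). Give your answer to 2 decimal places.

18.00

The intersection is the polygon with vertices (4,9), (4,7), (5,7), (5,4), (1,4), (1,9).
By the shoelace formula its area is 18.00.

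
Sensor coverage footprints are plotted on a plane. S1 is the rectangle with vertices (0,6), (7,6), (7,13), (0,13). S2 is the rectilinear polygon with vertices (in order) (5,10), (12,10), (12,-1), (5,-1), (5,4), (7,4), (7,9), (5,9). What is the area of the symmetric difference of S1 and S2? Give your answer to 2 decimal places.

112.00

|S1| = 49, |S2| = 67, |S1∩S2| = 2.
|S1 △ S2| = |S1| + |S2| − 2·|S1∩S2| = 49 + 67 − 4 = 112.00.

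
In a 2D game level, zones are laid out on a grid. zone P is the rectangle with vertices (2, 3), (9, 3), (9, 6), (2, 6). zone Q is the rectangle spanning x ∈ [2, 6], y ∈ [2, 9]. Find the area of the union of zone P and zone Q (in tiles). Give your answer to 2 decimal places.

37.00

By inclusion–exclusion:
Individual areas: |zone P| = 21, |zone Q| = 28.
|zone P∩zone Q|: x∈[2,6], y∈[3,6] → 4·3 = 12.
|zone P ∪ zone Q| = 49 − 12 = 37.00.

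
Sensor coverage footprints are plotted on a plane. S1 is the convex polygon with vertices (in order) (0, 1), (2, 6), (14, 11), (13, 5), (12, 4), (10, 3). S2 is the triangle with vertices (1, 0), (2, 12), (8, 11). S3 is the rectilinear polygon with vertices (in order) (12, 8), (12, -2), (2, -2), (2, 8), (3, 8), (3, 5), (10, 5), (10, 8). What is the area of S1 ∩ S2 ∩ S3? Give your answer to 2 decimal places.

The intersection is the polygon with vertices (3,6.417), (3,5), (4.182,5), (2,1.571), (2,6).
By the shoelace formula its area is 4.95.

4.95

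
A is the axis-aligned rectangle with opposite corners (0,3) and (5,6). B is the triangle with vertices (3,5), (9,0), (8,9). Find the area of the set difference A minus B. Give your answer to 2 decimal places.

11.96

|A| = 15, |A∩B| = 3.0417.
|A ∖ B| = |A| − |A∩B| = 15 − 3.0417 = 11.96.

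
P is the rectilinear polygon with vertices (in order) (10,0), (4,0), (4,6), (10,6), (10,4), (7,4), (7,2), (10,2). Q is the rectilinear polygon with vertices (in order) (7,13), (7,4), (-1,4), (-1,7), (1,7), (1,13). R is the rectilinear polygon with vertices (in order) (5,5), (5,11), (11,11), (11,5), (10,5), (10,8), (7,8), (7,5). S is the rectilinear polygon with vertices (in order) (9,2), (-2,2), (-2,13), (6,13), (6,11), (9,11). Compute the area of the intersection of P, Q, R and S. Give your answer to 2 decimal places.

2.00

The intersection is the polygon with vertices (7,5), (5,5), (5,6), (7,6).
By the shoelace formula its area is 2.00.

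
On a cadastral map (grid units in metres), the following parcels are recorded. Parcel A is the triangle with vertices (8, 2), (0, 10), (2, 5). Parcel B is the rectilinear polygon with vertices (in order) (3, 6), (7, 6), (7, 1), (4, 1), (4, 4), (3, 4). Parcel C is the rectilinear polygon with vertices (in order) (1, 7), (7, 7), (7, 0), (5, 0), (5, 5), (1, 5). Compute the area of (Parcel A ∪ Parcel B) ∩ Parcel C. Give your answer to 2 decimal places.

15.30

|Parcel A ∪ Parcel B| = 23.5.
|(Parcel A ∪ Parcel B) ∩ Parcel C| = 15.30.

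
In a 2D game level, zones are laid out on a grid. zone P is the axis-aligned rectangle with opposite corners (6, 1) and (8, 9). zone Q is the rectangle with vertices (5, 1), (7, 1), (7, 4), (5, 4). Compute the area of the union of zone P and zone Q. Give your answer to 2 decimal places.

By inclusion–exclusion:
Individual areas: |zone P| = 16, |zone Q| = 6.
|zone P∩zone Q|: x∈[6,7], y∈[1,4] → 1·3 = 3.
|zone P ∪ zone Q| = 22 − 3 = 19.00.

19.00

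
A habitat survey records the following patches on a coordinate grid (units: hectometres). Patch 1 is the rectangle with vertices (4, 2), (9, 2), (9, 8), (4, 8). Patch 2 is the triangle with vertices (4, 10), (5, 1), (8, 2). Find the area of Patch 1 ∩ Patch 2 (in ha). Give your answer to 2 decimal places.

The intersection is the polygon with vertices (5,8), (8,2), (4.889,2), (4.222,8).
By the shoelace formula its area is 11.67.

11.67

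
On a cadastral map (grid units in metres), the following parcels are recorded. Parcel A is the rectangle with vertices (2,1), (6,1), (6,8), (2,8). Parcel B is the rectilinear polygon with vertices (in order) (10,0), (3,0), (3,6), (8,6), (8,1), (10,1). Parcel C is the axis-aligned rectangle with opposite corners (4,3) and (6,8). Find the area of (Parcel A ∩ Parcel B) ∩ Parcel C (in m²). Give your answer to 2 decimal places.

The region (Parcel A ∩ Parcel B) ∩ Parcel C is the polygon with vertices (6,6), (6,3), (4,3), (4,6).
By the shoelace formula its area is 6.00.

6.00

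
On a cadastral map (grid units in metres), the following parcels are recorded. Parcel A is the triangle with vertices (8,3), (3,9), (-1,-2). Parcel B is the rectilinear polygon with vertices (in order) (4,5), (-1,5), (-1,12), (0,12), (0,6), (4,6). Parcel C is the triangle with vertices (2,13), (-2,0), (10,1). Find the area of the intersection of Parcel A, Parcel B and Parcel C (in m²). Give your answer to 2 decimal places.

2.27

The intersection is the polygon with vertices (4,6), (4,5), (1.546,5), (1.909,6).
By the shoelace formula its area is 2.27.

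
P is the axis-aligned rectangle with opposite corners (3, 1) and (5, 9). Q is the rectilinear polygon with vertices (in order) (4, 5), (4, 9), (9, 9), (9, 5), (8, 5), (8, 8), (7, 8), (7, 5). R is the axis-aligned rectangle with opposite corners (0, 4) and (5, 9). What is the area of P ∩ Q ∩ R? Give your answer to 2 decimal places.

The intersection is the polygon with vertices (4,5), (4,9), (5,9), (5,5).
By the shoelace formula its area is 4.00.

4.00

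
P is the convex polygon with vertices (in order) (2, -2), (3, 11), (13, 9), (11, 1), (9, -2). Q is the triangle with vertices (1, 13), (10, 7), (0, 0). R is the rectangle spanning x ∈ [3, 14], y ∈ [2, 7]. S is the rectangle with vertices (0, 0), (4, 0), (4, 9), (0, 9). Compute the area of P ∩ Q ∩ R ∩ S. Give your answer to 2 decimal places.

The intersection is the polygon with vertices (3,7), (4,7), (4,2.8), (3,2.1).
By the shoelace formula its area is 4.55.

4.55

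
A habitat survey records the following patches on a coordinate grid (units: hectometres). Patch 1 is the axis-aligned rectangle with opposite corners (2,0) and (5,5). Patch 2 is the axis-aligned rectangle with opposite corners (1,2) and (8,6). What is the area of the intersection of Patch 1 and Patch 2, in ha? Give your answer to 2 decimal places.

9.00

|Patch 1∩Patch 2|: x∈[2,5], y∈[2,5] → 3·3 = 9.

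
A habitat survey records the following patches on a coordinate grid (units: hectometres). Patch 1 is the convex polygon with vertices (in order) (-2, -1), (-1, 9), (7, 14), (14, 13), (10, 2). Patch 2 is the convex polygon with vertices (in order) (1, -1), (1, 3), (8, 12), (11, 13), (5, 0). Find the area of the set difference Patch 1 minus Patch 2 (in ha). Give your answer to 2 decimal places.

|Patch 1| = 154.5, |Patch 1∩Patch 2| = 49.8533.
|Patch 1 ∖ Patch 2| = |Patch 1| − |Patch 1∩Patch 2| = 154.5 − 49.8533 = 104.65.

104.65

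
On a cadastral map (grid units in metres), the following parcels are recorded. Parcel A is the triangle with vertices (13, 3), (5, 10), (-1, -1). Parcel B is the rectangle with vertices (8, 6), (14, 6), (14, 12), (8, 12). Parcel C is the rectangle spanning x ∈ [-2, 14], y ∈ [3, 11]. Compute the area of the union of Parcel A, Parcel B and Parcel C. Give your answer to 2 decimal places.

157.64

By inclusion–exclusion:
Individual areas: |Parcel A| = 65, |Parcel B| = 36, |Parcel C| = 128.
|Parcel A∩Parcel B| = 1.0804.
|Parcel A∩Parcel C| = 41.3636.
|Parcel B∩Parcel C|: x∈[8,14], y∈[6,11] → 6·5 = 30.
|Parcel A∩Parcel B∩Parcel C| = 1.0804.
|Parcel A ∪ Parcel B ∪ Parcel C| = 229 − 72.444 + 1.0804 = 157.64.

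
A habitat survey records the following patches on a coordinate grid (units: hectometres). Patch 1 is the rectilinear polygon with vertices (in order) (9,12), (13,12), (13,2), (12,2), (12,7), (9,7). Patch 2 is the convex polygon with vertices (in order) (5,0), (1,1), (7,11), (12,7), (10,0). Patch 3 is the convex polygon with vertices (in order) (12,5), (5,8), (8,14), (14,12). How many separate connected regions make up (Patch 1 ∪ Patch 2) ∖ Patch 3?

2

(Patch 1 ∪ Patch 2) ∖ Patch 3 splits into 2 disjoint pieces (area 4.75, area 54.3159).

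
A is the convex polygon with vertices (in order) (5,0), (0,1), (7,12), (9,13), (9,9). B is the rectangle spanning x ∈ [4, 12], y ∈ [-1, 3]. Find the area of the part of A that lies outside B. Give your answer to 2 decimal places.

45.10

|A| = 50, |A∩B| = 4.9.
|A ∖ B| = |A| − |A∩B| = 50 − 4.9 = 45.10.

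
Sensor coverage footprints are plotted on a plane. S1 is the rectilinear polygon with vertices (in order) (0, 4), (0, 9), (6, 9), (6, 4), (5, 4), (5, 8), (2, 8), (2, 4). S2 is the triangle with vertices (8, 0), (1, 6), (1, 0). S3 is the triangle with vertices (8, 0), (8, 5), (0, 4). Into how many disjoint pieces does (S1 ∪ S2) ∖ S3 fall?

2

(S1 ∪ S2) ∖ S3 splits into 2 disjoint pieces (area 17.4683, area 12.25).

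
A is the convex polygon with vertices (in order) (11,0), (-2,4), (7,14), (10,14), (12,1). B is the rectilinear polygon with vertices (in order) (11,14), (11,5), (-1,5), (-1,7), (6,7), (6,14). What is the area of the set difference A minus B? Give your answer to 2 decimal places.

|A| = 111.5, |A∩B| = 53.5889.
|A ∖ B| = |A| − |A∩B| = 111.5 − 53.5889 = 57.91.

57.91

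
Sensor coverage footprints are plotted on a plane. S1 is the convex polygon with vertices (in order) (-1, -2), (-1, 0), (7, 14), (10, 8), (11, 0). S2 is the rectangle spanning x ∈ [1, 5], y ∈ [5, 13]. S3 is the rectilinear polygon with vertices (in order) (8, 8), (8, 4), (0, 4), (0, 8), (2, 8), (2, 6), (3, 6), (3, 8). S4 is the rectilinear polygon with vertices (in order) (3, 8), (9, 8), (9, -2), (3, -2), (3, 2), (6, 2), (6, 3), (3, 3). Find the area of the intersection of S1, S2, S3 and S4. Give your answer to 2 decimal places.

5.71

The intersection is the polygon with vertices (3,5), (3,6), (3,7), (3.571,8), (5,8), (5,5).
By the shoelace formula its area is 5.71.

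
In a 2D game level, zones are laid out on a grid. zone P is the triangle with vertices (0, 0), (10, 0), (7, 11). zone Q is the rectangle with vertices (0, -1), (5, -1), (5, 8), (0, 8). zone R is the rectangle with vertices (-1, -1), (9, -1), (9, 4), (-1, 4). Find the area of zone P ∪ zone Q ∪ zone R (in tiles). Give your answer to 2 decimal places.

89.37

By inclusion–exclusion:
Individual areas: |zone P| = 55, |zone Q| = 45, |zone R| = 50.
|zone P∩zone Q| = 19.6429.
|zone P∩zone R| = 30.8939.
|zone Q∩zone R|: x∈[0,5], y∈[-1,4] → 5·5 = 25.
|zone P∩zone Q∩zone R| = 14.9091.
|zone P ∪ zone Q ∪ zone R| = 150 − 75.5368 + 14.9091 = 89.37.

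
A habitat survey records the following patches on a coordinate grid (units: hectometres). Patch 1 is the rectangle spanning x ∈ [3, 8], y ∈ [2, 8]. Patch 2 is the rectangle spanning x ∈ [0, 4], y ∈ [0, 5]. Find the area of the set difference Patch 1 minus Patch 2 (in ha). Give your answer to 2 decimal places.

|Patch 1∩Patch 2|: x∈[3,4], y∈[2,5] → 1·3 = 3.
|Patch 1| = 30.
|Patch 1 ∖ Patch 2| = |Patch 1| − |Patch 1∩Patch 2| = 30 − 3 = 27.00.

27.00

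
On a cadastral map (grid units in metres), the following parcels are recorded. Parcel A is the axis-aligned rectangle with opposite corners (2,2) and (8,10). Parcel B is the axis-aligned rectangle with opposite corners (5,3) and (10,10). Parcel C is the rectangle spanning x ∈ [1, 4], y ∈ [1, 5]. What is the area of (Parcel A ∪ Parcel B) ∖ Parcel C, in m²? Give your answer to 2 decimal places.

56.00

|Parcel A ∪ Parcel B| = 62.
|(Parcel A ∪ Parcel B) ∩ Parcel C| = 6.
|(Parcel A ∪ Parcel B) ∖ Parcel C| = 62 − 6 = 56.00.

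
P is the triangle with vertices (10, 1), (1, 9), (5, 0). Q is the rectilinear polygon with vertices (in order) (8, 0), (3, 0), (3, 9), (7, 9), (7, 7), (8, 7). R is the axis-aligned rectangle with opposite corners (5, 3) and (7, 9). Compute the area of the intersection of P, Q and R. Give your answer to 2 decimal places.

The intersection is the polygon with vertices (7,3.667), (7,3), (5,3), (5,5.444).
By the shoelace formula its area is 3.11.

3.11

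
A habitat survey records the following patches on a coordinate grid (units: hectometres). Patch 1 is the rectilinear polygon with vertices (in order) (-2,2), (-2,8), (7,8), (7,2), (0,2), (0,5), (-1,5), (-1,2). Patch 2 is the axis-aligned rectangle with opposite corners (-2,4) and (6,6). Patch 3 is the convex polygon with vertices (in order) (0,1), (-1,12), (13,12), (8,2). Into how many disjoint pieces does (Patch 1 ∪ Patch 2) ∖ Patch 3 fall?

1

(Patch 1 ∪ Patch 2) ∖ Patch 3 is a single connected region.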